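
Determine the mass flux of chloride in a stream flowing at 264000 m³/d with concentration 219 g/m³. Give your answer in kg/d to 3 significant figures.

264000 m³/d = 3.056 m³/s.
Mass flux = Q·C = 3.056 m³/s × 219 g/m³ = 669.2 g/s.
= 669.2 g/s × 86.4 = 5.782e+04 kg/d.

57800 kg/d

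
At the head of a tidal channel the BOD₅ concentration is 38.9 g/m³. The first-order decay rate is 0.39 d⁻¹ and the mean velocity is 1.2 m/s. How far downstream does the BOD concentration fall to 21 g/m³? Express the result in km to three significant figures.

From C = C₀·e^(−kt), t = ln(C₀/C)/k = ln(38.9/21)/0.39 = 0.6165/0.39 = 1.581 d.
Distance = v·t = 1.2 m/s × 1.366e+05 s = 1.639e+05 m = 163.9 km.

164 km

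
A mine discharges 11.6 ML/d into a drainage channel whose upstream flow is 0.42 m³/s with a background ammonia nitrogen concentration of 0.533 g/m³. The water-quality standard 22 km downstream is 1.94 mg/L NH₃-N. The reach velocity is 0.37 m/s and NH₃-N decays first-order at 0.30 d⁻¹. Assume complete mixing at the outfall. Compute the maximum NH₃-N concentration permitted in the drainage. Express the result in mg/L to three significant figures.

8.18 mg/L

11.6 ML/d = 0.1343 m³/s.
Travel time to the compliance point: t = 2.2e+04/0.37 = 5.946e+04 s = 0.6882 d; decay factor exp(−0.30·0.6882) = 0.8135.
So the concentration just after mixing may be at most 1.94/0.8135 = 2.385 mg/L.
Mass balance: 2.385·0.5543 = 0.1343·Cₑ + 0.42·0.533.
Cₑ = (1.322 − 0.2239) / 0.1343 = 8.178 mg/L.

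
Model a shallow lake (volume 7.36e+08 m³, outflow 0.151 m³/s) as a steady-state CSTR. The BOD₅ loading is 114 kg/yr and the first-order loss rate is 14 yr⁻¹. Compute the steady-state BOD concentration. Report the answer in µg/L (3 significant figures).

Outflow Q = 0.151 m³/s × 3.156e+07 s/yr = 4.765e+06 m³/yr.
Steady-state CSTR mass balance: W = Q·C + k·V·C, so C = W/(Q + kV).
Q + kV = 4.765e+06 + 14·7.36e+08 = 1.031e+10 m³/yr.
C = 114/1.031e+10 = 1.106e-08 kg/m³ = 1.106e-05 mg/L = 0.01106 µg/L.

0.0111 µg/L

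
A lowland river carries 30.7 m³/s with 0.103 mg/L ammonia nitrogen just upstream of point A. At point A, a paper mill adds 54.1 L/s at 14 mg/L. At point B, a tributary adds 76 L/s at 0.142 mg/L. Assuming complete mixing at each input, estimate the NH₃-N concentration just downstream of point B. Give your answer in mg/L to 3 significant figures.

54.1 L/s = 0.0541 m³/s.
After input A: C = (30.7·0.103 + 0.0541·14) / 30.75 = 0.1274 mg/L.
76 L/s = 0.076 m³/s.
After input B: C = (30.75·0.1274 + 0.076·0.142) / 30.83 = 0.1275 mg/L.

0.127 mg/L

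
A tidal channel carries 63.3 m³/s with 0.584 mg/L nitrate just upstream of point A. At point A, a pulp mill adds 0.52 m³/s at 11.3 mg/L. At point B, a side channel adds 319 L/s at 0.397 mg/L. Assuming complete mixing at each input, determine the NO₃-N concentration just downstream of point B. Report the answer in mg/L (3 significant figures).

0.670 mg/L

After input A: C = (63.3·0.584 + 0.52·11.3) / 63.82 = 0.6713 mg/L.
319 L/s = 0.319 m³/s.
After input B: C = (63.82·0.6713 + 0.319·0.397) / 64.14 = 0.6699 mg/L.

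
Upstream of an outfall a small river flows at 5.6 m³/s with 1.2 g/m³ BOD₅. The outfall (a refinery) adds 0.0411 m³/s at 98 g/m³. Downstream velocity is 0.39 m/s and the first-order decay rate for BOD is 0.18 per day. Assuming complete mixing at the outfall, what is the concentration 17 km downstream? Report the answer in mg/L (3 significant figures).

1.74 mg/L

After complete mixing, C₀ = (0.0411·98 + 5.6·1.2) / 5.641 = 1.905 mg/L.
Travel time t = 1.7e+04 m / 0.39 m/s = 4.359e+04 s = 0.5045 d.
C = 1.905·exp(−0.18·0.5045) = 1.905·0.9132 = 1.74 mg/L.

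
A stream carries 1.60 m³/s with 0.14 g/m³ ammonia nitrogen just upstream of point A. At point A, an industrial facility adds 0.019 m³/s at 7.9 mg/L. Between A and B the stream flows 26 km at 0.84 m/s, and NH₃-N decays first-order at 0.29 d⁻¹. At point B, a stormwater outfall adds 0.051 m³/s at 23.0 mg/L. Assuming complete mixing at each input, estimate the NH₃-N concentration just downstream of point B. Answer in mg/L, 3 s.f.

0.904 mg/L

After input A: C = (1.6·0.14 + 0.019·7.9) / 1.619 = 0.2311 mg/L.
Over the 26 km reach to input B (t = 3.095e+04 s = 0.3582 d), decay gives C = 0.2311·exp(−0.29·0.3582) = 0.2083 mg/L.
After input B: C = (1.619·0.2083 + 0.051·23) / 1.67 = 0.9043 mg/L.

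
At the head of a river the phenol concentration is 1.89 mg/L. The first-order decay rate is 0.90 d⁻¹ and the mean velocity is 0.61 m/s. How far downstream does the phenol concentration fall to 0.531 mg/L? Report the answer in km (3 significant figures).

From C = C₀·e^(−kt), t = ln(C₀/C)/k = ln(1.89/0.531)/0.90 = 1.27/0.90 = 1.411 d.
Distance = v·t = 0.61 m/s × 1.219e+05 s = 7.435e+04 m = 74.35 km.

74.3 km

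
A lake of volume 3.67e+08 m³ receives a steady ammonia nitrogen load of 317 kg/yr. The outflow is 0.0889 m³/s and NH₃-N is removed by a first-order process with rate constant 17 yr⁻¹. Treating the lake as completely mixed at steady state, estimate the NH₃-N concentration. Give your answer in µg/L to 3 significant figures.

Outflow Q = 0.0889 m³/s × 3.156e+07 s/yr = 2.805e+06 m³/yr.
Steady-state CSTR mass balance: W = Q·C + k·V·C, so C = W/(Q + kV).
Q + kV = 2.805e+06 + 17·3.67e+08 = 6.242e+09 m³/yr.
C = 317/6.242e+09 = 5.079e-08 kg/m³ = 5.079e-05 mg/L = 0.05079 µg/L.

0.0508 µg/L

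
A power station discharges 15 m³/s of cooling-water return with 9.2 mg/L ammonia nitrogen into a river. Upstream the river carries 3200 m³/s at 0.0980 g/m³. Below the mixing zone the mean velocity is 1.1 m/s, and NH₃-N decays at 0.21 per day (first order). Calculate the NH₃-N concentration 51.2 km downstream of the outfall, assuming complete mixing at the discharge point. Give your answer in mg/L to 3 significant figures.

After complete mixing, C₀ = (15·9.2 + 3200·0.098) / 3215 = 0.1405 mg/L.
Travel time t = 5.12e+04 m / 1.1 m/s = 4.655e+04 s = 0.5387 d.
C = 0.1405·exp(−0.21·0.5387) = 0.1405·0.893 = 0.1254 mg/L.

0.125 mg/L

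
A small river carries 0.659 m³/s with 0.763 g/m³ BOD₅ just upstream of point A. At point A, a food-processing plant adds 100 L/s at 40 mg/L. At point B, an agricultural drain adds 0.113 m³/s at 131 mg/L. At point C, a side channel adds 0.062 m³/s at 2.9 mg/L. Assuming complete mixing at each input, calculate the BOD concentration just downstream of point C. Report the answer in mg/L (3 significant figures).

20.9 mg/L

100 L/s = 0.1 m³/s.
After input A: C = (0.659·0.763 + 0.1·40) / 0.759 = 5.933 mg/L.
After input B: C = (0.759·5.933 + 0.113·131) / 0.872 = 22.14 mg/L.
After input C: C = (0.872·22.14 + 0.062·2.9) / 0.934 = 20.86 mg/L.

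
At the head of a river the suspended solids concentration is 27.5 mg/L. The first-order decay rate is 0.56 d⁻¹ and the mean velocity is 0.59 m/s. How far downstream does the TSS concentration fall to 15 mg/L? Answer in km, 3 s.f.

55.2 km

From C = C₀·e^(−kt), t = ln(C₀/C)/k = ln(27.5/15)/0.56 = 0.6061/0.56 = 1.082 d.
Distance = v·t = 0.59 m/s × 9.352e+04 s = 5.518e+04 m = 55.18 km.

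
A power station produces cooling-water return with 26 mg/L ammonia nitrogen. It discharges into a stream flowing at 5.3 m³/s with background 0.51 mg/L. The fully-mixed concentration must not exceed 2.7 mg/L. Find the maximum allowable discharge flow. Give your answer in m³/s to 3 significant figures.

0.498 m³/s

Mass balance at complete mixing: C_std·(Q_w + Q_r) = Q_w·C_e + Q_r·C_b.
Rearranging, Q_w = Q_r·(C_std − C_b)/(C_e − C_std) = 5.3·(2.7 − 0.51) / (26 − 2.7) = 0.4982 m³/s.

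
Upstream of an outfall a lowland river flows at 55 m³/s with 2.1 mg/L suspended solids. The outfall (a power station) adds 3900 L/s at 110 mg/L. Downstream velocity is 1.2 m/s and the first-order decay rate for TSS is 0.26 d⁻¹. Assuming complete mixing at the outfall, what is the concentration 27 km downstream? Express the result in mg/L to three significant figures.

3900 L/s = 3.9 m³/s.
After complete mixing, C₀ = (3.9·110 + 55·2.1) / 58.9 = 9.244 mg/L.
Travel time t = 2.7e+04 m / 1.2 m/s = 2.25e+04 s = 0.2604 d.
C = 9.244·exp(−0.26·0.2604) = 9.244·0.9345 = 8.639 mg/L.

8.64 mg/L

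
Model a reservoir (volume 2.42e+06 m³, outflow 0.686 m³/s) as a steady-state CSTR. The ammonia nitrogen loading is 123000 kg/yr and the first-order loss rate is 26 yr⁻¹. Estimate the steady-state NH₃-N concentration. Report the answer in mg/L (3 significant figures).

1.45 mg/L

Outflow Q = 0.686 m³/s × 3.156e+07 s/yr = 2.165e+07 m³/yr.
Steady-state CSTR mass balance: W = Q·C + k·V·C, so C = W/(Q + kV).
Q + kV = 2.165e+07 + 26·2.42e+06 = 8.457e+07 m³/yr.
C = 123000/8.457e+07 = 0.001454 kg/m³ = 1.454 mg/L.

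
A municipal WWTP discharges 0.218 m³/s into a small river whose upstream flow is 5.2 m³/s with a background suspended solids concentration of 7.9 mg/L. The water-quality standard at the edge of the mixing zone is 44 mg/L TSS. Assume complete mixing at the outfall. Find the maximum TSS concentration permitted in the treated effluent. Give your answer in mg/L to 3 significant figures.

905 mg/L

Mass balance: 44·5.418 = 0.218·Cₑ + 5.2·7.9.
Cₑ = (238.4 − 41.08) / 0.218 = 905.1 mg/L.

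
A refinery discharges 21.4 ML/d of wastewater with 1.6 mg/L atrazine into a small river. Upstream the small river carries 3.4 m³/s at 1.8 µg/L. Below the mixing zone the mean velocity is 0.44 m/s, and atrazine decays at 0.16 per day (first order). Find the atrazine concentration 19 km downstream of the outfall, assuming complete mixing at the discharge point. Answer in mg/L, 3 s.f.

0.102 mg/L

21.4 ML/d = 0.2477 m³/s.
1.8 µg/L = 0.0018 mg/L.
After complete mixing, C₀ = (0.2477·1.6 + 3.4·0.0018) / 3.648 = 0.1103 mg/L.
Travel time t = 1.9e+04 m / 0.44 m/s = 4.318e+04 s = 0.4998 d.
C = 0.1103·exp(−0.16·0.4998) = 0.1103·0.9231 = 0.1018 mg/L.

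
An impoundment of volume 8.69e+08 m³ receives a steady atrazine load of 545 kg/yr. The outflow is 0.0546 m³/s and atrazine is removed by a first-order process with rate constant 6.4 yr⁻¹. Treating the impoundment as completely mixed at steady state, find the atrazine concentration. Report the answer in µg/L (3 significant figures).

0.0980 µg/L

Outflow Q = 0.0546 m³/s × 3.156e+07 s/yr = 1.723e+06 m³/yr.
Steady-state CSTR mass balance: W = Q·C + k·V·C, so C = W/(Q + kV).
Q + kV = 1.723e+06 + 6.4·8.69e+08 = 5.563e+09 m³/yr.
C = 545/5.563e+09 = 9.796e-08 kg/m³ = 9.796e-05 mg/L = 0.09796 µg/L.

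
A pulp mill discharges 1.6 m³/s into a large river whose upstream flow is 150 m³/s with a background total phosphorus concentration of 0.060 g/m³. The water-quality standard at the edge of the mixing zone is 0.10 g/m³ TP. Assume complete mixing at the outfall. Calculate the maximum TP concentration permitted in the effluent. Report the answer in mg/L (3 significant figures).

3.85 mg/L

Mass balance: 0.1·151.6 = 1.6·Cₑ + 150·0.06.
Cₑ = (15.16 − 9) / 1.6 = 3.85 mg/L.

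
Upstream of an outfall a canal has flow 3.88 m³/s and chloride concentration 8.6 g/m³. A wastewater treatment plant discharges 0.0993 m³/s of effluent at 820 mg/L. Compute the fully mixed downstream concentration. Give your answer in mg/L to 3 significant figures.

28.8 mg/L

Flow-weighted mixing gives C = (0.0993·820 + 3.88·8.6) / (0.0993 + 3.88) = 114.8/3.979 = 28.85 mg/L.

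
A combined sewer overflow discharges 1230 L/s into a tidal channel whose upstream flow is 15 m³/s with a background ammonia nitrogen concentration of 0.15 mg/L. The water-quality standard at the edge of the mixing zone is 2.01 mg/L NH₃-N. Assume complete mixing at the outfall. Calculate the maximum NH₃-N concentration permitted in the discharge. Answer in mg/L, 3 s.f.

1230 L/s = 1.23 m³/s.
Mass balance: 2.01·16.23 = 1.23·Cₑ + 15·0.15.
Cₑ = (32.62 − 2.25) / 1.23 = 24.69 mg/L.

24.7 mg/L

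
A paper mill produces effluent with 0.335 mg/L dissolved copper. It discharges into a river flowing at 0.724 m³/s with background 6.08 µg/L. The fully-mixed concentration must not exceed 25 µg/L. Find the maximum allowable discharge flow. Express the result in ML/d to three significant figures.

3.82 ML/d

6.08 µg/L = 0.00608 mg/L.
25 µg/L = 0.025 mg/L.
Mass balance at complete mixing: C_std·(Q_w + Q_r) = Q_w·C_e + Q_r·C_b.
Rearranging, Q_w = Q_r·(C_std − C_b)/(C_e − C_std) = 0.724·(0.025 − 0.00608) / (0.335 − 0.025) = 0.04419 m³/s.
= 3.818 ML/d.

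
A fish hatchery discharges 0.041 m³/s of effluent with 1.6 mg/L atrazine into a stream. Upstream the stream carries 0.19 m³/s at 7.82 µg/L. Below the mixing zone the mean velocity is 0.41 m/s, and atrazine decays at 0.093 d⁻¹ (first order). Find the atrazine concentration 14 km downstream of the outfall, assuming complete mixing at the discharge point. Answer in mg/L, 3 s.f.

0.280 mg/L

7.82 µg/L = 0.00782 mg/L.
After complete mixing, C₀ = (0.041·1.6 + 0.19·0.00782) / 0.231 = 0.2904 mg/L.
Travel time t = 1.4e+04 m / 0.41 m/s = 3.415e+04 s = 0.3952 d.
C = 0.2904·exp(−0.093·0.3952) = 0.2904·0.9639 = 0.2799 mg/L.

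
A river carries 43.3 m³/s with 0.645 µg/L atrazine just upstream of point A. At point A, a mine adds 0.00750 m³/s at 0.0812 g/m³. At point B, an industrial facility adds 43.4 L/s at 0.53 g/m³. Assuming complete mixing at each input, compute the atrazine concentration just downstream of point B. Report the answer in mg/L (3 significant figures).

0.00119 mg/L

0.645 µg/L = 0.000645 mg/L.
After input A: C = (43.3·0.000645 + 0.0075·0.0812) / 43.31 = 0.000659 mg/L.
43.4 L/s = 0.0434 m³/s.
After input B: C = (43.31·0.000659 + 0.0434·0.53) / 43.35 = 0.001189 mg/L.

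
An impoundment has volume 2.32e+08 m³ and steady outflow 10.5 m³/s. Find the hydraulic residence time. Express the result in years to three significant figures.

0.700 yr

Q = 10.5 m³/s × 3.156e+07 s/yr = 3.314e+08 m³/yr.
Hydraulic residence time τ = V/Q = 2.32e+08/3.314e+08 = 0.7002 yr.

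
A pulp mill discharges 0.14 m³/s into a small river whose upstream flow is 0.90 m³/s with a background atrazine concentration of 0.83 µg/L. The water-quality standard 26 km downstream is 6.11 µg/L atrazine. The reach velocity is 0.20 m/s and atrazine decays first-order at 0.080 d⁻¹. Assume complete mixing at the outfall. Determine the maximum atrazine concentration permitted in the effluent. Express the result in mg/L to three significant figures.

0.83 µg/L = 0.00083 mg/L.
6.11 µg/L = 0.00611 mg/L.
Travel time to the compliance point: t = 2.6e+04/0.20 = 1.3e+05 s = 1.505 d; decay factor exp(−0.080·1.505) = 0.8866.
So the concentration just after mixing may be at most 0.00611/0.8866 = 0.006892 mg/L.
Mass balance: 0.006892·1.04 = 0.14·Cₑ + 0.9·0.00083.
Cₑ = (0.007167 − 0.000747) / 0.14 = 0.04586 mg/L.

0.0459 mg/L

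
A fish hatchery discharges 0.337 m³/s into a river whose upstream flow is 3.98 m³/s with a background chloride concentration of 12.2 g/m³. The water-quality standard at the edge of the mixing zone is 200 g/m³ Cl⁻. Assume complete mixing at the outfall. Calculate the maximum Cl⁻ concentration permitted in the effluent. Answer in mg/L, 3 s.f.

Mass balance: 200·4.317 = 0.337·Cₑ + 3.98·12.2.
Cₑ = (863.4 − 48.56) / 0.337 = 2418 mg/L.

2420 mg/L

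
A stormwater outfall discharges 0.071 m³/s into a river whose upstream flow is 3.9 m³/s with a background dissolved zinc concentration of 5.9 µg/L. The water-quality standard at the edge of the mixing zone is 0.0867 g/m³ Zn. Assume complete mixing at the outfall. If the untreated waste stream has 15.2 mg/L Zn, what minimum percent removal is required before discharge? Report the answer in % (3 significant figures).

70.2 %

5.9 µg/L = 0.0059 mg/L.
Mass balance: 0.0867·3.971 = 0.071·Cₑ + 3.9·0.0059.
Cₑ = (0.3443 − 0.02301) / 0.071 = 4.525 mg/L.
Required removal = 1 − 4.525/15.2 = 70.23 %.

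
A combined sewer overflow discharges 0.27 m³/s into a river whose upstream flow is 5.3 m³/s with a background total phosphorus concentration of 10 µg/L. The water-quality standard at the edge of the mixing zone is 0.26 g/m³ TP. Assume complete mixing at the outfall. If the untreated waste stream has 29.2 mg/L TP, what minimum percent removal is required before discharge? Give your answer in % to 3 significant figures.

10 µg/L = 0.01 mg/L.
Mass balance: 0.26·5.57 = 0.27·Cₑ + 5.3·0.01.
Cₑ = (1.448 − 0.053) / 0.27 = 5.167 mg/L.
Required removal = 1 − 5.167/29.2 = 82.3 %.

82.3 %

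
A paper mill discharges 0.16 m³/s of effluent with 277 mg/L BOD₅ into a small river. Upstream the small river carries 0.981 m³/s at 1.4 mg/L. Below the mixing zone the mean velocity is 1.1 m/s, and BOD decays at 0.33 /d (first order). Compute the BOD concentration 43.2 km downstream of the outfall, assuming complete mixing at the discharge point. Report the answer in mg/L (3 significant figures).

After complete mixing, C₀ = (0.16·277 + 0.981·1.4) / 1.141 = 40.05 mg/L.
Travel time t = 4.32e+04 m / 1.1 m/s = 3.927e+04 s = 0.4545 d.
C = 40.05·exp(−0.33·0.4545) = 40.05·0.8607 = 34.47 mg/L.

34.5 mg/L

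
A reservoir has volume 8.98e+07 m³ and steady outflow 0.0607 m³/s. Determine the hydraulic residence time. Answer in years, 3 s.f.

46.9 yr

Q = 0.0607 m³/s × 3.156e+07 s/yr = 1.916e+06 m³/yr.
Hydraulic residence time τ = V/Q = 8.98e+07/1.916e+06 = 46.88 yr.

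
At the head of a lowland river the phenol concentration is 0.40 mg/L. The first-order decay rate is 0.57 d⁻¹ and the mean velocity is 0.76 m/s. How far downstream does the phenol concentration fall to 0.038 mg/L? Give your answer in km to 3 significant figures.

271 km

From C = C₀·e^(−kt), t = ln(C₀/C)/k = ln(0.40/0.038)/0.57 = 2.354/0.57 = 4.13 d.
Distance = v·t = 0.76 m/s × 3.568e+05 s = 2.712e+05 m = 271.2 km.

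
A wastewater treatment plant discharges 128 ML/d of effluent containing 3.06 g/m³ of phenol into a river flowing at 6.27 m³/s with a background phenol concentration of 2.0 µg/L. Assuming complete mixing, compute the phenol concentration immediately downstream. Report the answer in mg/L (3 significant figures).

0.586 mg/L

128 ML/d = 1.481 m³/s.
2.0 µg/L = 0.002 mg/L.
Flow-weighted mixing gives C = (1.481·3.06 + 6.27·0.002) / (1.481 + 6.27) = 4.546/7.751 = 0.5865 mg/L.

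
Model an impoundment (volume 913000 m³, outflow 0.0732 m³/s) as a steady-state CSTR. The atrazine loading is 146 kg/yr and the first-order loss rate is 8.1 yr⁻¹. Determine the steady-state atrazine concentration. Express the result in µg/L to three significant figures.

15.0 µg/L

Outflow Q = 0.0732 m³/s × 3.156e+07 s/yr = 2.31e+06 m³/yr.
Steady-state CSTR mass balance: W = Q·C + k·V·C, so C = W/(Q + kV).
Q + kV = 2.31e+06 + 8.1·913000 = 9.705e+06 m³/yr.
C = 146/9.705e+06 = 1.504e-05 kg/m³ = 0.01504 mg/L = 15.04 µg/L.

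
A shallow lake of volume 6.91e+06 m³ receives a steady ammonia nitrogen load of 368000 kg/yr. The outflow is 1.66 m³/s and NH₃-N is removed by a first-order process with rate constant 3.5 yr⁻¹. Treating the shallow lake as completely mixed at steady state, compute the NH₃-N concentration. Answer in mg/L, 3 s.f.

Outflow Q = 1.66 m³/s × 3.156e+07 s/yr = 5.239e+07 m³/yr.
Steady-state CSTR mass balance: W = Q·C + k·V·C, so C = W/(Q + kV).
Q + kV = 5.239e+07 + 3.5·6.91e+06 = 7.657e+07 m³/yr.
C = 368000/7.657e+07 = 0.004806 kg/m³ = 4.806 mg/L.

4.81 mg/L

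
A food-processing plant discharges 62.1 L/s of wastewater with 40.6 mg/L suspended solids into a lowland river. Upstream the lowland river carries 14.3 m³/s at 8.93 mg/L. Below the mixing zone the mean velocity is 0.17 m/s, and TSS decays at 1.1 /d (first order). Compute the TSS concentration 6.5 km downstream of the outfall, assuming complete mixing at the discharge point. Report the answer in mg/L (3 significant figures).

62.1 L/s = 0.0621 m³/s.
After complete mixing, C₀ = (0.0621·40.6 + 14.3·8.93) / 14.36 = 9.067 mg/L.
Travel time t = 6500 m / 0.17 m/s = 3.824e+04 s = 0.4425 d.
C = 9.067·exp(−1.1·0.4425) = 9.067·0.6146 = 5.572 mg/L.

5.57 mg/L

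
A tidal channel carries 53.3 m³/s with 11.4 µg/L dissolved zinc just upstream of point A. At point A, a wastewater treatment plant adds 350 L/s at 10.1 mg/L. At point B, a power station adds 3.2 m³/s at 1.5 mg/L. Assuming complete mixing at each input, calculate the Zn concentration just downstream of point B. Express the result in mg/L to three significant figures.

11.4 µg/L = 0.0114 mg/L.
350 L/s = 0.35 m³/s.
After input A: C = (53.3·0.0114 + 0.35·10.1) / 53.65 = 0.07722 mg/L.
After input B: C = (53.65·0.07722 + 3.2·1.5) / 56.85 = 0.1573 mg/L.

0.157 mg/L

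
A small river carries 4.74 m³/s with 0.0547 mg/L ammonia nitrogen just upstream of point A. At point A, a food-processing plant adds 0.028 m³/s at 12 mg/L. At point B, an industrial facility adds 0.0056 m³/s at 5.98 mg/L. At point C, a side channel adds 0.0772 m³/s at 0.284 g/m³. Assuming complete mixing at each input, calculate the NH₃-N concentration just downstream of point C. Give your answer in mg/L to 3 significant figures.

0.134 mg/L

After input A: C = (4.74·0.0547 + 0.028·12) / 4.768 = 0.1248 mg/L.
After input B: C = (4.768·0.1248 + 0.0056·5.98) / 4.774 = 0.1317 mg/L.
After input C: C = (4.774·0.1317 + 0.0772·0.284) / 4.851 = 0.1341 mg/L.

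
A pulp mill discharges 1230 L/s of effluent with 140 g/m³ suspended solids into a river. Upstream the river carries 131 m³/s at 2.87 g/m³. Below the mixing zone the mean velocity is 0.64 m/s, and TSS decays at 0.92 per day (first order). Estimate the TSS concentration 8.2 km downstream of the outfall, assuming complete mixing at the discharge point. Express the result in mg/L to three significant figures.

3.62 mg/L

1230 L/s = 1.23 m³/s.
After complete mixing, C₀ = (1.23·140 + 131·2.87) / 132.2 = 4.146 mg/L.
Travel time t = 8200 m / 0.64 m/s = 1.281e+04 s = 0.1483 d.
C = 4.146·exp(−0.92·0.1483) = 4.146·0.8725 = 3.617 mg/L.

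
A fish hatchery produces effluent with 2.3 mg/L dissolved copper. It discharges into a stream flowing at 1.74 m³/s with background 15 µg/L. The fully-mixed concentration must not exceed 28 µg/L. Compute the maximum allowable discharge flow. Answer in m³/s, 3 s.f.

15 µg/L = 0.015 mg/L.
28 µg/L = 0.028 mg/L.
Mass balance at complete mixing: C_std·(Q_w + Q_r) = Q_w·C_e + Q_r·C_b.
Rearranging, Q_w = Q_r·(C_std − C_b)/(C_e − C_std) = 1.74·(0.028 − 0.015) / (2.3 − 0.028) = 0.009956 m³/s.

0.00996 m³/s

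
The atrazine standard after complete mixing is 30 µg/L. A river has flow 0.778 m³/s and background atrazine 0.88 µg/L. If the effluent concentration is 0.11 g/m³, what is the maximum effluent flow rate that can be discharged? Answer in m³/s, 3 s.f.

0.88 µg/L = 0.00088 mg/L.
30 µg/L = 0.03 mg/L.
Mass balance at complete mixing: C_std·(Q_w + Q_r) = Q_w·C_e + Q_r·C_b.
Rearranging, Q_w = Q_r·(C_std − C_b)/(C_e − C_std) = 0.778·(0.03 − 0.00088) / (0.11 − 0.03) = 0.2832 m³/s.

0.283 m³/s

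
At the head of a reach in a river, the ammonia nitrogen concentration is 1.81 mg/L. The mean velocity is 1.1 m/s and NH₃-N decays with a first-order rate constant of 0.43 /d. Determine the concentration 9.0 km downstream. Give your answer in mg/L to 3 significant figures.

Travel time t = 9.0 km / 1.1 m/s = 9000/1.1 = 8182 s = 0.0947 d.
First-order decay: C = 1.81·exp(−0.43·0.0947) = 1.81·0.9601 = 1.738 mg/L.

1.74 mg/L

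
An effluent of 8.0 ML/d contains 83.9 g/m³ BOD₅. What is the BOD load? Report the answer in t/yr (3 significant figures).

245 t/yr

8.0 ML/d = 0.09259 m³/s.
Mass flux = Q·C = 0.09259 m³/s × 83.9 g/m³ = 7.769 g/s.
= 7.769 g/s × 31.56 = 245.2 t/yr.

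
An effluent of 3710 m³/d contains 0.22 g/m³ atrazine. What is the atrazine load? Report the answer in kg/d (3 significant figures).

0.816 kg/d

3710 m³/d = 0.04294 m³/s.
Mass flux = Q·C = 0.04294 m³/s × 0.22 g/m³ = 0.009447 g/s.
= 0.009447 g/s × 86.4 = 0.8162 kg/d.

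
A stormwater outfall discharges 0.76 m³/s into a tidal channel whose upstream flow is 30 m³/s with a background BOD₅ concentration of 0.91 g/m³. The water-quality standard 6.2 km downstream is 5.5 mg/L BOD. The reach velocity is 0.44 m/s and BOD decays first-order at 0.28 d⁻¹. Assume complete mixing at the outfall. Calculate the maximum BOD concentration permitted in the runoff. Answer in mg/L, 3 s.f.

197 mg/L

Travel time to the compliance point: t = 6200/0.44 = 1.409e+04 s = 0.1631 d; decay factor exp(−0.28·0.1631) = 0.9554.
So the concentration just after mixing may be at most 5.5/0.9554 = 5.757 mg/L.
Mass balance: 5.757·30.76 = 0.76·Cₑ + 30·0.91.
Cₑ = (177.1 − 27.3) / 0.76 = 197.1 mg/L.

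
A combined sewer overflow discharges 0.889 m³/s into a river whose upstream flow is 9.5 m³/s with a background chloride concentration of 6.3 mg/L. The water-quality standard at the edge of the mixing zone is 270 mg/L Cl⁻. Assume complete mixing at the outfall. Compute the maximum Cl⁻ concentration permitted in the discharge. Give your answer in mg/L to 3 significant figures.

3090 mg/L

Mass balance: 270·10.39 = 0.889·Cₑ + 9.5·6.3.
Cₑ = (2805 − 59.85) / 0.889 = 3088 mg/L.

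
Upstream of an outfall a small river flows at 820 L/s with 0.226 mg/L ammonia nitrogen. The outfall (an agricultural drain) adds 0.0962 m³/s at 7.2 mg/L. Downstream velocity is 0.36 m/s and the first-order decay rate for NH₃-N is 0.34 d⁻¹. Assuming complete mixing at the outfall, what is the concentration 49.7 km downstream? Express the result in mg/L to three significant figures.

0.557 mg/L

820 L/s = 0.82 m³/s.
After complete mixing, C₀ = (0.0962·7.2 + 0.82·0.226) / 0.9162 = 0.9583 mg/L.
Travel time t = 4.97e+04 m / 0.36 m/s = 1.381e+05 s = 1.598 d.
C = 0.9583·exp(−0.34·1.598) = 0.9583·0.5808 = 0.5566 mg/L.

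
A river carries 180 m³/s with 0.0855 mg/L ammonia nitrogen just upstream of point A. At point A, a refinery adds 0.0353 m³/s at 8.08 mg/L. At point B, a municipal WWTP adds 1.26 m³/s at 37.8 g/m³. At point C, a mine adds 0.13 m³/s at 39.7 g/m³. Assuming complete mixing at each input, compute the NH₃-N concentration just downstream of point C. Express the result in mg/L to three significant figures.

After input A: C = (180·0.0855 + 0.0353·8.08) / 180 = 0.08707 mg/L.
After input B: C = (180·0.08707 + 1.26·37.8) / 181.3 = 0.3492 mg/L.
After input C: C = (181.3·0.3492 + 0.13·39.7) / 181.4 = 0.3774 mg/L.

0.377 mg/L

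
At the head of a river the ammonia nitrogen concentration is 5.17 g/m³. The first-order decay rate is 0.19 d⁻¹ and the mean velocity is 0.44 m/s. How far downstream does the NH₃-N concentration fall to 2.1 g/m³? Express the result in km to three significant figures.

180 km

From C = C₀·e^(−kt), t = ln(C₀/C)/k = ln(5.17/2.1)/0.19 = 0.9009/0.19 = 4.742 d.
Distance = v·t = 0.44 m/s × 4.097e+05 s = 1.803e+05 m = 180.3 km.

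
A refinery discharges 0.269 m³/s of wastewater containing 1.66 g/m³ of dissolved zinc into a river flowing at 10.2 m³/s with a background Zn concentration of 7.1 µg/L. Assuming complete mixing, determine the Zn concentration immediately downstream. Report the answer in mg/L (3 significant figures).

7.1 µg/L = 0.0071 mg/L.
Conservation of mass across the mixing zone: C = (0.269·1.66 + 10.2·0.0071) / (0.269 + 10.2) = 0.519/10.47 = 0.04957 mg/L.

0.0496 mg/L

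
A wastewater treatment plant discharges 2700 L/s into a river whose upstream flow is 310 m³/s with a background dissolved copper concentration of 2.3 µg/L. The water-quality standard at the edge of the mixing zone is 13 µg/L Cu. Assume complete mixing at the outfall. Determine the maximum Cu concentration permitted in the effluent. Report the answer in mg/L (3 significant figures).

1.24 mg/L

2700 L/s = 2.7 m³/s.
2.3 µg/L = 0.0023 mg/L.
13 µg/L = 0.013 mg/L.
Mass balance: 0.013·312.7 = 2.7·Cₑ + 310·0.0023.
Cₑ = (4.065 − 0.713) / 2.7 = 1.242 mg/L.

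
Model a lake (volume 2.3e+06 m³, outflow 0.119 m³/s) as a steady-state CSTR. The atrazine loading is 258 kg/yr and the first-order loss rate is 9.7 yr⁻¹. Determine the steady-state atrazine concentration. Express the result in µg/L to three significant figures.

Outflow Q = 0.119 m³/s × 3.156e+07 s/yr = 3.755e+06 m³/yr.
Steady-state CSTR mass balance: W = Q·C + k·V·C, so C = W/(Q + kV).
Q + kV = 3.755e+06 + 9.7·2.3e+06 = 2.607e+07 m³/yr.
C = 258/2.607e+07 = 9.898e-06 kg/m³ = 0.009898 mg/L = 9.898 µg/L.

9.90 µg/L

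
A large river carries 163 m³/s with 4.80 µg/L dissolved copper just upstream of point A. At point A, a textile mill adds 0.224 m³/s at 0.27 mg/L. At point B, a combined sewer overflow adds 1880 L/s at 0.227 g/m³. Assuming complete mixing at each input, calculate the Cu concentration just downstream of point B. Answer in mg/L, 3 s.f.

4.80 µg/L = 0.0048 mg/L.
After input A: C = (163·0.0048 + 0.224·0.27) / 163.2 = 0.005164 mg/L.
1880 L/s = 1.88 m³/s.
After input B: C = (163.2·0.005164 + 1.88·0.227) / 165.1 = 0.00769 mg/L.

0.00769 mg/L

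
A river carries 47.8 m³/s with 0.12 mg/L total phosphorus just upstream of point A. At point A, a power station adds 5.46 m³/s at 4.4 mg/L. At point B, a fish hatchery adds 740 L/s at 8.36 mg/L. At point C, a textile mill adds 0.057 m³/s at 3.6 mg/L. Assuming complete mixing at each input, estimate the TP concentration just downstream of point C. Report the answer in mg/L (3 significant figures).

After input A: C = (47.8·0.12 + 5.46·4.4) / 53.26 = 0.5588 mg/L.
740 L/s = 0.74 m³/s.
After input B: C = (53.26·0.5588 + 0.74·8.36) / 54 = 0.6657 mg/L.
After input C: C = (54·0.6657 + 0.057·3.6) / 54.06 = 0.6688 mg/L.

0.669 mg/L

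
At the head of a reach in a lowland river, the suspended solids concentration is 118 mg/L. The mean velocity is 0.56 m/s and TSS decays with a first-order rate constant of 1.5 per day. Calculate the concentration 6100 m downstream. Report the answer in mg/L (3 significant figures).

97.7 mg/L

Travel time t = 6100 m / 0.56 m/s = 6100/0.56 = 1.089e+04 s = 0.1261 d.
First-order decay: C = 118·exp(−1.5·0.1261) = 118·0.8277 = 97.67 mg/L.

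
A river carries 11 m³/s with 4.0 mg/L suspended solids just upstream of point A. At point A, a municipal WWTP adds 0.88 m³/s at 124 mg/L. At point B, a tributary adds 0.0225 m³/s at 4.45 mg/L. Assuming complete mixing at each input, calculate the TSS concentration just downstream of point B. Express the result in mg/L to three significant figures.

After input A: C = (11·4 + 0.88·124) / 11.88 = 12.89 mg/L.
After input B: C = (11.88·12.89 + 0.0225·4.45) / 11.9 = 12.87 mg/L.

12.9 mg/L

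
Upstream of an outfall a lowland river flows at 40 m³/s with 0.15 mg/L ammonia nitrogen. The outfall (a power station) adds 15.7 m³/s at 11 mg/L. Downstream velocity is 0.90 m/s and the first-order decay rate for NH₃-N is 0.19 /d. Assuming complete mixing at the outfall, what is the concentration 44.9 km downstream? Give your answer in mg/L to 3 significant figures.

2.87 mg/L

After complete mixing, C₀ = (15.7·11 + 40·0.15) / 55.7 = 3.208 mg/L.
Travel time t = 4.49e+04 m / 0.90 m/s = 4.989e+04 s = 0.5774 d.
C = 3.208·exp(−0.19·0.5774) = 3.208·0.8961 = 2.875 mg/L.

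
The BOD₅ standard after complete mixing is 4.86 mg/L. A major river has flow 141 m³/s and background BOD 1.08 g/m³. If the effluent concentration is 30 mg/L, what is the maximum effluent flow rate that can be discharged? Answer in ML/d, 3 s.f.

1830 ML/d

Mass balance at complete mixing: C_std·(Q_w + Q_r) = Q_w·C_e + Q_r·C_b.
Rearranging, Q_w = Q_r·(C_std − C_b)/(C_e − C_std) = 141·(4.86 − 1.08) / (30 − 4.86) = 21.2 m³/s.
= 1832 ML/d.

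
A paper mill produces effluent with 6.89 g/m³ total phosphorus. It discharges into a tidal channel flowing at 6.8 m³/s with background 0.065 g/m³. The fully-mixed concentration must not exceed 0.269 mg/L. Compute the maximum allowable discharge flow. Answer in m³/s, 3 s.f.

0.210 m³/s

Mass balance at complete mixing: C_std·(Q_w + Q_r) = Q_w·C_e + Q_r·C_b.
Rearranging, Q_w = Q_r·(C_std − C_b)/(C_e − C_std) = 6.8·(0.269 − 0.065) / (6.89 − 0.269) = 0.2095 m³/s.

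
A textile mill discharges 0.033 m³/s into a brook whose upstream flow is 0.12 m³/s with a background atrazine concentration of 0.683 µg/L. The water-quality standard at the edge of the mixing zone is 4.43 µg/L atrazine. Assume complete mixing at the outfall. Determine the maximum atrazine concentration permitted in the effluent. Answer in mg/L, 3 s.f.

0.683 µg/L = 0.000683 mg/L.
4.43 µg/L = 0.00443 mg/L.
Mass balance: 0.00443·0.153 = 0.033·Cₑ + 0.12·0.000683.
Cₑ = (0.0006778 − 8.196e-05) / 0.033 = 0.01806 mg/L.

0.0181 mg/L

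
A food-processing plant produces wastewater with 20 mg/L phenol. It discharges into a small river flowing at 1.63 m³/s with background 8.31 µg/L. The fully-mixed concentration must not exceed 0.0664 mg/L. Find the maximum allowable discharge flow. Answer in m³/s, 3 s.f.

8.31 µg/L = 0.00831 mg/L.
Mass balance at complete mixing: C_std·(Q_w + Q_r) = Q_w·C_e + Q_r·C_b.
Rearranging, Q_w = Q_r·(C_std − C_b)/(C_e − C_std) = 1.63·(0.0664 − 0.00831) / (20 − 0.0664) = 0.00475 m³/s.

0.00475 m³/s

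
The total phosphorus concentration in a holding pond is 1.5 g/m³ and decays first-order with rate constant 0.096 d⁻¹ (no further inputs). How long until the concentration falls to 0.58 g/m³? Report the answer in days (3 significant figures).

t = ln(C₀/C)/k = ln(1.5/0.58)/0.096 = 0.9502/0.096 = 9.898 d.

9.90 d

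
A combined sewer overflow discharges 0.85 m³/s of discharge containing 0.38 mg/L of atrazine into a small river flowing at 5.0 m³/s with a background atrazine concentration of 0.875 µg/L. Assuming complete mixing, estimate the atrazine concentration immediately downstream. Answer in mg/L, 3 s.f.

0.875 µg/L = 0.000875 mg/L.
Flow-weighted mixing gives C = (0.85·0.38 + 5·0.000875) / (0.85 + 5) = 0.3274/5.85 = 0.05596 mg/L.

0.0560 mg/L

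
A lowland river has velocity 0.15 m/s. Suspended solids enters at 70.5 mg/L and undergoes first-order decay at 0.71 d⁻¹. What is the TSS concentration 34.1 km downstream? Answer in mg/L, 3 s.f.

Travel time t = 34.1 km / 0.15 m/s = 3.41e+04/0.15 = 2.273e+05 s = 2.631 d.
First-order decay: C = 70.5·exp(−0.71·2.631) = 70.5·0.1544 = 10.89 mg/L.

10.9 mg/L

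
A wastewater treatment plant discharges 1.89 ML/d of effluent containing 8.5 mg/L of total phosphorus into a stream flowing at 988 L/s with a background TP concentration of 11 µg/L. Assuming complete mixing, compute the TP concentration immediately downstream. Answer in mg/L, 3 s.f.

1.89 ML/d = 0.02187 m³/s.
988 L/s = 0.988 m³/s.
11 µg/L = 0.011 mg/L.
By mass balance at complete mixing, C = (0.02187·8.5 + 0.988·0.011) / (0.02187 + 0.988) = 0.1968/1.01 = 0.1949 mg/L.

0.195 mg/L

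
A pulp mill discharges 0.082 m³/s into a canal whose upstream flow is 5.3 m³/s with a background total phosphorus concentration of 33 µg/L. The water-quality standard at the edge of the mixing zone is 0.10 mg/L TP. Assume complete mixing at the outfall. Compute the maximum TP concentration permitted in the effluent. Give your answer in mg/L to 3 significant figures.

4.43 mg/L

33 µg/L = 0.033 mg/L.
Mass balance: 0.1·5.382 = 0.082·Cₑ + 5.3·0.033.
Cₑ = (0.5382 − 0.1749) / 0.082 = 4.43 mg/L.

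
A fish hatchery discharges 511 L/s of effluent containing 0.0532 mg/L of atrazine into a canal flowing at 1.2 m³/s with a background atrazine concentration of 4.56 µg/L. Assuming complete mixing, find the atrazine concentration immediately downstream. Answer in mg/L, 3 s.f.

0.0191 mg/L

511 L/s = 0.511 m³/s.
4.56 µg/L = 0.00456 mg/L.
Conservation of mass across the mixing zone: C = (0.511·0.0532 + 1.2·0.00456) / (0.511 + 1.2) = 0.03266/1.711 = 0.01909 mg/L.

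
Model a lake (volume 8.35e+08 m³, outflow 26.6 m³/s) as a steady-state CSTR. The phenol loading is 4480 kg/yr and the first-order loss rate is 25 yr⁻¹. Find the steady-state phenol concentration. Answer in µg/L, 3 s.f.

0.206 µg/L

Outflow Q = 26.6 m³/s × 3.156e+07 s/yr = 8.394e+08 m³/yr.
Steady-state CSTR mass balance: W = Q·C + k·V·C, so C = W/(Q + kV).
Q + kV = 8.394e+08 + 25·8.35e+08 = 2.171e+10 m³/yr.
C = 4480/2.171e+10 = 2.063e-07 kg/m³ = 0.0002063 mg/L = 0.2063 µg/L.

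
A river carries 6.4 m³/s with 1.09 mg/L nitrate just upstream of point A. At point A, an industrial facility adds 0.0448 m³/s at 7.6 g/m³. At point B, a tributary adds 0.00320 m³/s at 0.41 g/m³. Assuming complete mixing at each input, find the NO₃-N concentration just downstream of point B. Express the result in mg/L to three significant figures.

After input A: C = (6.4·1.09 + 0.0448·7.6) / 6.445 = 1.135 mg/L.
After input B: C = (6.445·1.135 + 0.0032·0.41) / 6.448 = 1.135 mg/L.

1.13 mg/L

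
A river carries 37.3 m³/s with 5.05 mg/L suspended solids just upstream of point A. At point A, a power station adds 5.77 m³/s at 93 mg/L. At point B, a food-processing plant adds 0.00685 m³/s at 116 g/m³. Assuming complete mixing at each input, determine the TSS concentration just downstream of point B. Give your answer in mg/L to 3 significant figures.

After input A: C = (37.3·5.05 + 5.77·93) / 43.07 = 16.83 mg/L.
After input B: C = (43.07·16.83 + 0.00685·116) / 43.08 = 16.85 mg/L.

16.8 mg/L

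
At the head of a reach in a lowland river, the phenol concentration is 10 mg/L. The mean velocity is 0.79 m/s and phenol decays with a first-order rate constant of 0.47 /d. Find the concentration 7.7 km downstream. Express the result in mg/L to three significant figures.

9.48 mg/L

Travel time t = 7.7 km / 0.79 m/s = 7700/0.79 = 9747 s = 0.1128 d.
First-order decay: C = 10·exp(−0.47·0.1128) = 10·0.9484 = 9.484 mg/L.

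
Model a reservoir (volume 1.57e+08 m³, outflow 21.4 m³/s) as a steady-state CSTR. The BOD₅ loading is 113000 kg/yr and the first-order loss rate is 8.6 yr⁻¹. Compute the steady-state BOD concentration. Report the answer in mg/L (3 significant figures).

Outflow Q = 21.4 m³/s × 3.156e+07 s/yr = 6.753e+08 m³/yr.
Steady-state CSTR mass balance: W = Q·C + k·V·C, so C = W/(Q + kV).
Q + kV = 6.753e+08 + 8.6·1.57e+08 = 2.026e+09 m³/yr.
C = 113000/2.026e+09 = 5.579e-05 kg/m³ = 0.05579 mg/L.

0.0558 mg/L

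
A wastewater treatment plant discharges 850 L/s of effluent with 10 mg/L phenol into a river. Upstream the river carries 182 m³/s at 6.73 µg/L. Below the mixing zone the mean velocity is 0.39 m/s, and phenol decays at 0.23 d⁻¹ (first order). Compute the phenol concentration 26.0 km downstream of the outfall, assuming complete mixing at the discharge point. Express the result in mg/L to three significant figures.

0.0445 mg/L

850 L/s = 0.85 m³/s.
6.73 µg/L = 0.00673 mg/L.
After complete mixing, C₀ = (0.85·10 + 182·0.00673) / 182.8 = 0.05318 mg/L.
Travel time t = 2.6e+04 m / 0.39 m/s = 6.667e+04 s = 0.7716 d.
C = 0.05318·exp(−0.23·0.7716) = 0.05318·0.8374 = 0.04454 mg/L.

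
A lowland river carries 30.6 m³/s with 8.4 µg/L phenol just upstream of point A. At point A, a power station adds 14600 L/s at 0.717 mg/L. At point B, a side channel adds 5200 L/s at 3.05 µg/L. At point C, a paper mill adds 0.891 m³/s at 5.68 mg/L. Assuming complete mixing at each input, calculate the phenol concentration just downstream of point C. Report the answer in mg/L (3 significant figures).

0.308 mg/L

8.4 µg/L = 0.0084 mg/L.
14600 L/s = 14.6 m³/s.
After input A: C = (30.6·0.0084 + 14.6·0.717) / 45.2 = 0.2373 mg/L.
5200 L/s = 5.2 m³/s.
3.05 µg/L = 0.00305 mg/L.
After input B: C = (45.2·0.2373 + 5.2·0.00305) / 50.4 = 0.2131 mg/L.
After input C: C = (50.4·0.2131 + 0.891·5.68) / 51.29 = 0.3081 mg/L.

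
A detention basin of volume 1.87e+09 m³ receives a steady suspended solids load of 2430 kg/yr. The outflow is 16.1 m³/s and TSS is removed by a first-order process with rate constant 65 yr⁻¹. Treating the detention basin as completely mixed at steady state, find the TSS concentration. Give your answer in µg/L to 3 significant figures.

Outflow Q = 16.1 m³/s × 3.156e+07 s/yr = 5.081e+08 m³/yr.
Steady-state CSTR mass balance: W = Q·C + k·V·C, so C = W/(Q + kV).
Q + kV = 5.081e+08 + 65·1.87e+09 = 1.221e+11 m³/yr.
C = 2430/1.221e+11 = 1.991e-08 kg/m³ = 1.991e-05 mg/L = 0.01991 µg/L.

0.0199 µg/L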